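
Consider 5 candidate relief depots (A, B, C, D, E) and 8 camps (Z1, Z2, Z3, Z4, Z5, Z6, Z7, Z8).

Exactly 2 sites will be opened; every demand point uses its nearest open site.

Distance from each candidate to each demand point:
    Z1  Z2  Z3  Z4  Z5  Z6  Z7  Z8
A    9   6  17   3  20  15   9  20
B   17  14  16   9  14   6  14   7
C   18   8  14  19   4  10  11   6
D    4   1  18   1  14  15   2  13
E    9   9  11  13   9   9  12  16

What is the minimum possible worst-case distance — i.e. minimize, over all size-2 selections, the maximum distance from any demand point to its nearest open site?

12

Open {B, E}.
  Farthest demand point is Z7 at distance 12 (to E); all others are ≤ 12.
With {C, E} the worst case is 13.
With {D, E} the worst case is 13.
No size-2 selection achieves below 12.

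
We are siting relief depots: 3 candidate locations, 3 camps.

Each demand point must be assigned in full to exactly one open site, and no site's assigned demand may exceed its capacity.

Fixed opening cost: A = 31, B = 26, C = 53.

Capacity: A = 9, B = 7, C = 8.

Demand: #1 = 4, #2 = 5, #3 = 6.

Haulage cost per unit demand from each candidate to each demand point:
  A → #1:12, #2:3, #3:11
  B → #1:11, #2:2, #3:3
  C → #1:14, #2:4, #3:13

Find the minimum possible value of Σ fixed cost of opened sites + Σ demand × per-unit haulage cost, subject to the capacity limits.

138

Open {A, B}; cheapest assignment that respects the capacities:
  A (cap 9, load 9): #1, #2 — cost 4×12 + 5×3 = 63
  B (cap 7, load 6): #3 — cost 6×3 = 18
  Shipping 81, fixed 57 → total 138.
  Any other capacity-feasible assignment to {A, B} ships for at least 81.
Compare {A, B, C}: its best feasible assignment gives total 191.
Compare {A, C}: its best feasible assignment gives total 225.
Every other set of open sites that can feasibly serve all demand totals ≥ 191 even under its best assignment. Minimum: 138.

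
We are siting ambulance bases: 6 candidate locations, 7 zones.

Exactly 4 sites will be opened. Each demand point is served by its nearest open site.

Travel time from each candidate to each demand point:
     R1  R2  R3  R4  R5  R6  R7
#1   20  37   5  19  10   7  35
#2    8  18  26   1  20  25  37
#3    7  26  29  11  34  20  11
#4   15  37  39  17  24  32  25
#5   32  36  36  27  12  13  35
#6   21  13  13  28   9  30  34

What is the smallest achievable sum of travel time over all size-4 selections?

Open {#1, #2, #3, #6}.
  R1→#3 7, R2→#6 13, R3→#1 5, R4→#2 1, R5→#6 9, R6→#1 7, R7→#3 11  ⇒ total 53.
Compare {#1, #2, #3, #4}: total 59.
Compare {#1, #2, #3, #5}: total 59.
No size-4 selection does better; minimum is 53.

53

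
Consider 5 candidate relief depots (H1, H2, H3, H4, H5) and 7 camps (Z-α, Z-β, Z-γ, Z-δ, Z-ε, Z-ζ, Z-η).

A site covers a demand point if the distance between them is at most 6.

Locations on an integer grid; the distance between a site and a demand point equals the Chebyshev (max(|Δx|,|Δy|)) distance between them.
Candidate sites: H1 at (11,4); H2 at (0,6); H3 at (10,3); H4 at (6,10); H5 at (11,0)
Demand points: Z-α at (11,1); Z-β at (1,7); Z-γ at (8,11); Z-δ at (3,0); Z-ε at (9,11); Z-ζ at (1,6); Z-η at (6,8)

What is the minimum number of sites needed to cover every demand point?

Coverage sets (demand points within 6 of each site):
  H1: {Z-α, Z-η}
  H2: {Z-β, Z-δ, Z-ζ, Z-η}
  H3: {Z-α, Z-η}
  H4: {Z-β, Z-γ, Z-ε, Z-ζ, Z-η}
  H5: {Z-α}
No 2 sites suffice: every size-2 union leaves at least one demand point uncovered.
But {H1, H2, H4} covers everything, so the minimum is 3.

3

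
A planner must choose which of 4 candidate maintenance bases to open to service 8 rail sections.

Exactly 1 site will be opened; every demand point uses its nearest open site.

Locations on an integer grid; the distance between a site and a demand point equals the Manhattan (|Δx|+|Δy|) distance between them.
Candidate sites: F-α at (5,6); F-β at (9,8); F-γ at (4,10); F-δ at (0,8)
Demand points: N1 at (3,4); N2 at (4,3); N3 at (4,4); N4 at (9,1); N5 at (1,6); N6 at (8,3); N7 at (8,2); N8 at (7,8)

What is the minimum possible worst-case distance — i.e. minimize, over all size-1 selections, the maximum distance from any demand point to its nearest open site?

9

Open {F-α}.
  Farthest demand point is N4 at distance 9 (to F-α); all others are ≤ 9.
With {F-β} the worst case is 10.
With {F-γ} the worst case is 14.
No size-1 selection achieves below 9.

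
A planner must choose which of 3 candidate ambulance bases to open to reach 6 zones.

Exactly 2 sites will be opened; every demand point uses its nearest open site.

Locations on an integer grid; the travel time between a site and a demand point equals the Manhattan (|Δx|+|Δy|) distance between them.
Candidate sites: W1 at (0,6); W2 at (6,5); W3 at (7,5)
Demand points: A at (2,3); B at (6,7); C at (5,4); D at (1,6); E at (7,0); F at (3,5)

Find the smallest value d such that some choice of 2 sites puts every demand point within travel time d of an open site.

5

Open {W1, W3}.
  Farthest demand point is A at travel time 5 (to W1); all others are ≤ 5.
With {W1, W2} the worst case is 6.
With {W2, W3} the worst case is 6.
No size-2 selection achieves below 5.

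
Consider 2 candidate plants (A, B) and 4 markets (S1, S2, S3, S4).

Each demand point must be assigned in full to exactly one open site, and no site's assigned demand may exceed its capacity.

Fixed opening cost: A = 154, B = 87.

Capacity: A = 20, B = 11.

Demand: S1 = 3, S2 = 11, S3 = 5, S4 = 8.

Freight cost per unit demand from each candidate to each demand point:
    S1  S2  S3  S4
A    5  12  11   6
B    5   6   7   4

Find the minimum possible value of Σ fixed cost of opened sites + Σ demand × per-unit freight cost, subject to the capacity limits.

425

Open {A, B}; cheapest assignment that respects the capacities:
  A (cap 20, load 16): S1, S3, S4 — cost 3×5 + 5×11 + 8×6 = 118
  B (cap 11, load 11): S2 — cost 11×6 = 66
  Shipping 184, fixed 241 → total 425.
  Any other capacity-feasible assignment to {A, B} ships for at least 184.
Total demand is 27 and no other set of sites has combined capacity ≥ 27, so {A, B} is the only feasible choice of open sites. Minimum: 425.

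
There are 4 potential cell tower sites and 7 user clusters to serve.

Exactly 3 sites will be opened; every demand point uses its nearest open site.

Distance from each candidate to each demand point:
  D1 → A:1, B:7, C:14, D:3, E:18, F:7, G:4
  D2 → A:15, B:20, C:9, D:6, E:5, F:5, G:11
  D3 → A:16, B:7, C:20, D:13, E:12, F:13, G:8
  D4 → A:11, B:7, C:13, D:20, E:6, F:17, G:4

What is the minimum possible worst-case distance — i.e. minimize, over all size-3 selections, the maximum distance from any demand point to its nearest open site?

9

Open {D1, D2, D3}.
  Farthest demand point is C at distance 9 (to D2); all others are ≤ 9.
With {D1, D2, D4} the worst case is 9.
With {D2, D3, D4} the worst case is 11.
No size-3 selection achieves below 9.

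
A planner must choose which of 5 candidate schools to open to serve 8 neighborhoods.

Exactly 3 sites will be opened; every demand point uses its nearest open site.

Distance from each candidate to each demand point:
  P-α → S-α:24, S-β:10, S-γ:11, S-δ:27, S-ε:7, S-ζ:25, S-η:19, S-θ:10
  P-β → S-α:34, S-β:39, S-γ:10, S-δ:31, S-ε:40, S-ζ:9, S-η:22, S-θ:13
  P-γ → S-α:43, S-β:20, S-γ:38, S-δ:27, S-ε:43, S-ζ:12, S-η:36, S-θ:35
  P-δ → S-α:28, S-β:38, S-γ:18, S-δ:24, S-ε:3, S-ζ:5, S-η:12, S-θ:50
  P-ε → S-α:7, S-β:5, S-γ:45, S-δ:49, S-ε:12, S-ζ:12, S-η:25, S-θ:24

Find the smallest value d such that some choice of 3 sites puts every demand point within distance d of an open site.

24

Open {P-α, P-β, P-δ}.
  Farthest demand point is S-α at distance 24 (to P-α); all others are ≤ 24.
With {P-α, P-γ, P-δ} the worst case is 24.
With {P-α, P-δ, P-ε} the worst case is 24.
No size-3 selection achieves below 24.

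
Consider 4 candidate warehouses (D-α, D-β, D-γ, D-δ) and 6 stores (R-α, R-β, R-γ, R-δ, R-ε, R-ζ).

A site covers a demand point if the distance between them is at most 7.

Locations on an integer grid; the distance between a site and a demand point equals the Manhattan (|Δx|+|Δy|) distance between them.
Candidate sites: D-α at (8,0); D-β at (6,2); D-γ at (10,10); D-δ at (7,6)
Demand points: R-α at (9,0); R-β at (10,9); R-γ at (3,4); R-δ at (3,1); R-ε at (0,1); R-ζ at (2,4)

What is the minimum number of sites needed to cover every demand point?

Coverage sets (demand points within 7 of each site):
  D-α: {R-α, R-δ}
  D-β: {R-α, R-γ, R-δ, R-ε, R-ζ}
  D-γ: {R-β}
  D-δ: {R-β, R-γ, R-ζ}
No single site covers all 6 demand points.
But {D-β, D-γ} covers everything, so the minimum is 2.

2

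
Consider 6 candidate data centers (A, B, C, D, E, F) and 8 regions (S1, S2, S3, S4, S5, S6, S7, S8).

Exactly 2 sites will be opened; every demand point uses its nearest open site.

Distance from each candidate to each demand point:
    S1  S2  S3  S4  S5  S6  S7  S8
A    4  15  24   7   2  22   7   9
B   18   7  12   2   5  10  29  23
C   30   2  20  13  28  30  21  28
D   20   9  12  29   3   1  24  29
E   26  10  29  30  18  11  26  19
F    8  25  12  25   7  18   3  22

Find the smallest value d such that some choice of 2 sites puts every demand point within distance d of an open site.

12

Open {A, B}.
  Farthest demand point is S3 at distance 12 (to B); all others are ≤ 12.
With {A, D} the worst case is 12.
With {A, F} the worst case is 18.
No size-2 selection achieves below 12.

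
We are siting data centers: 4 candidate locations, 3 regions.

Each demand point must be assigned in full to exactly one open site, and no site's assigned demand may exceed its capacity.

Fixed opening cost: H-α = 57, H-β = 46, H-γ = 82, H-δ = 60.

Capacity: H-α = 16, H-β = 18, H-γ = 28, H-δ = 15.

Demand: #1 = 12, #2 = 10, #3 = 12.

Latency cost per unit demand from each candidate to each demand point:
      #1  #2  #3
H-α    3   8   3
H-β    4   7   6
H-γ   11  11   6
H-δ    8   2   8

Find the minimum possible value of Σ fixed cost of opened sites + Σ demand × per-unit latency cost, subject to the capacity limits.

267

Open {H-α, H-β, H-δ}; cheapest assignment that respects the capacities:
  H-α (cap 16, load 12): #3 — cost 12×3 = 36
  H-β (cap 18, load 12): #1 — cost 12×4 = 48
  H-δ (cap 15, load 10): #2 — cost 10×2 = 20
  Shipping 104, fixed 163 → total 267.
  Any other capacity-feasible assignment to {H-α, H-β, H-δ} ships for at least 104.
Compare {H-α, H-γ, H-δ}: its best feasible assignment gives total 327.
Compare {H-β, H-γ, H-δ}: its best feasible assignment gives total 328.
Every other set of open sites that can feasibly serve all demand totals ≥ 327 even under its best assignment. Minimum: 267.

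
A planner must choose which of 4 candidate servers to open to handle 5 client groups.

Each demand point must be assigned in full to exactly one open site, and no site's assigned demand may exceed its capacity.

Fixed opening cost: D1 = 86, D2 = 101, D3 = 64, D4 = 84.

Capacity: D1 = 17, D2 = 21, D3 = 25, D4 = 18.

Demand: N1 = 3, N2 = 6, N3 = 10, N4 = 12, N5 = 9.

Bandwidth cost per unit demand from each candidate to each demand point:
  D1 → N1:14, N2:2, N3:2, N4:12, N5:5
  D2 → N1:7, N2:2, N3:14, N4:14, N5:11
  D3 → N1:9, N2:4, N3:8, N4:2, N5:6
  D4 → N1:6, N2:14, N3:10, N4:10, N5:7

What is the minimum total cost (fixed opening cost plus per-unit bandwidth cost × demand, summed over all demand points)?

Open {D1, D3}; cheapest assignment that respects the capacities:
  D1 (cap 17, load 16): N2, N3 — cost 6×2 + 10×2 = 32
  D3 (cap 25, load 24): N1, N4, N5 — cost 3×9 + 12×2 + 9×6 = 105
  Shipping 137, fixed 150 → total 287.
  Any other capacity-feasible assignment to {D1, D3} ships for at least 137.
Compare {D1, D3, D4}: its best feasible assignment gives total 362.
Compare {D1, D2, D3}: its best feasible assignment gives total 382.
Every other set of open sites that can feasibly serve all demand totals ≥ 362 even under its best assignment. Minimum: 287.

287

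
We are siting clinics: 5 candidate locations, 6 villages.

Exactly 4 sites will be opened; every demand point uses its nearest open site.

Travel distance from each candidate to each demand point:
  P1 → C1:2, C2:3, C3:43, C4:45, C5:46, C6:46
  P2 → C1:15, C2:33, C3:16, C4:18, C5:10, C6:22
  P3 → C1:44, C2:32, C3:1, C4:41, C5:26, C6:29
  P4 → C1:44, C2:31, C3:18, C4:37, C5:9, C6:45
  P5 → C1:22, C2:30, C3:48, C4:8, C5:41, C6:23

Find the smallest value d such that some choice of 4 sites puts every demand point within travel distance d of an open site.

Open {P1, P2, P3, P4}.
  Farthest demand point is C6 at travel distance 22 (to P2); all others are ≤ 22.
With {P1, P2, P3, P5} the worst case is 22.
With {P1, P2, P4, P5} the worst case is 22.
No size-4 selection achieves below 22.

22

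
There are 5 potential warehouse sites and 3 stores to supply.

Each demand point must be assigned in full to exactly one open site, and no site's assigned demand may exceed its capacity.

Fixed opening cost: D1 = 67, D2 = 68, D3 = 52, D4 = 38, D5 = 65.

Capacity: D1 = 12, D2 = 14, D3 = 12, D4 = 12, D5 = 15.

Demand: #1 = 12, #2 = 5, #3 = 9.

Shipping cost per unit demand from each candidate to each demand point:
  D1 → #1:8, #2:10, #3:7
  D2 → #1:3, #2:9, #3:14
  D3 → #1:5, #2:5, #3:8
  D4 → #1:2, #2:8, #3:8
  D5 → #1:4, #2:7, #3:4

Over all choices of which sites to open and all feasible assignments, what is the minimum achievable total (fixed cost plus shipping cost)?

Open {D4, D5}; cheapest assignment that respects the capacities:
  D4 (cap 12, load 12): #1 — cost 12×2 = 24
  D5 (cap 15, load 14): #2, #3 — cost 5×7 + 9×4 = 71
  Shipping 95, fixed 103 → total 198.
  Any other capacity-feasible assignment to {D4, D5} ships for at least 95.
Compare {D2, D5}: its best feasible assignment gives total 240.
Compare {D3, D4, D5}: its best feasible assignment gives total 240.
Every other set of open sites that can feasibly serve all demand totals ≥ 240 even under its best assignment. Minimum: 198.

198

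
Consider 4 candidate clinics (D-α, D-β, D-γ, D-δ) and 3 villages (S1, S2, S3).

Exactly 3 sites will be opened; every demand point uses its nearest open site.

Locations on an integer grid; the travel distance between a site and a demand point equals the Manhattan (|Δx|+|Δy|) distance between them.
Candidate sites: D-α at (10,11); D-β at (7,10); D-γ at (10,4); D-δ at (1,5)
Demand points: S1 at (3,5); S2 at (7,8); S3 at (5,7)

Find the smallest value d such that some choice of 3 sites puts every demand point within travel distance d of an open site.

Open {D-α, D-β, D-δ}.
  Farthest demand point is S3 at travel distance 5 (to D-β); all others are ≤ 5.
With {D-β, D-γ, D-δ} the worst case is 5.
With {D-α, D-γ, D-δ} the worst case is 6.
No size-3 selection achieves below 5.

5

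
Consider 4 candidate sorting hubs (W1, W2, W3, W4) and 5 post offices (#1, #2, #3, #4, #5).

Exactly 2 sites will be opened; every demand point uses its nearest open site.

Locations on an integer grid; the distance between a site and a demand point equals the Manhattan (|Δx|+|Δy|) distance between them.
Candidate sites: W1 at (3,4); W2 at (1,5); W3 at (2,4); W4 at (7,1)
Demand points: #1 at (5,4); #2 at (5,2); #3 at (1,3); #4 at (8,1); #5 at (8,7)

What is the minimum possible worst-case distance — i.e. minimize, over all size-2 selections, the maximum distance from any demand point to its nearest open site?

7

Open {W1, W4}.
  Farthest demand point is #5 at distance 7 (to W4); all others are ≤ 7.
With {W2, W4} the worst case is 7.
With {W3, W4} the worst case is 7.
No size-2 selection achieves below 7.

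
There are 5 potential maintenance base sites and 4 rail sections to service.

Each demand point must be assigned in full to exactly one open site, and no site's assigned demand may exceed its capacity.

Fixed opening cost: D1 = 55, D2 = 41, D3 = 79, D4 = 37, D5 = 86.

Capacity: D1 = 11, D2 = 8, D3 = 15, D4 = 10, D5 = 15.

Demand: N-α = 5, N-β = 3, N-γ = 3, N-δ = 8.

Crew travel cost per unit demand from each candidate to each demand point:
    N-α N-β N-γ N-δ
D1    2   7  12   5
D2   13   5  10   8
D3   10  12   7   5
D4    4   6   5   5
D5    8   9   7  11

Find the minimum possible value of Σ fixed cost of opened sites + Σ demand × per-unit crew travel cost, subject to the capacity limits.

Open {D1, D4}; cheapest assignment that respects the capacities:
  D1 (cap 11, load 11): N-β, N-δ — cost 3×7 + 8×5 = 61
  D4 (cap 10, load 8): N-α, N-γ — cost 5×4 + 3×5 = 35
  Shipping 96, fixed 92 → total 188.
  Any other capacity-feasible assignment to {D1, D4} ships for at least 96.
Compare {D3, D4}: its best feasible assignment gives total 215.
Compare {D1, D2, D4}: its best feasible assignment gives total 223.
Every other set of open sites that can feasibly serve all demand totals ≥ 215 even under its best assignment. Minimum: 188.

188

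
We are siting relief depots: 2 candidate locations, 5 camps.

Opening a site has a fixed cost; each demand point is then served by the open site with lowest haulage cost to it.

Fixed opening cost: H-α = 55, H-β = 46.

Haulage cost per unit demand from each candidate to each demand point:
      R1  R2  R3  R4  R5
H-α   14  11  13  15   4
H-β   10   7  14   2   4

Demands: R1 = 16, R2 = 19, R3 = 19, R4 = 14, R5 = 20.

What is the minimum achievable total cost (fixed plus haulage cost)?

713

Open {H-β}: assign each demand point to its cheapest open site.
  R1→H-β 16×10=160, R2→H-β 19×7=133, R3→H-β 19×14=266, R4→H-β 14×2=28, R5→H-β 20×4=80
  haulage cost 667, fixed 46 → total 713.
Compare {H-α, H-β}: haulage cost 648 + fixed 101 = 749.
Compare {H-α}: haulage cost 970 + fixed 55 = 1025.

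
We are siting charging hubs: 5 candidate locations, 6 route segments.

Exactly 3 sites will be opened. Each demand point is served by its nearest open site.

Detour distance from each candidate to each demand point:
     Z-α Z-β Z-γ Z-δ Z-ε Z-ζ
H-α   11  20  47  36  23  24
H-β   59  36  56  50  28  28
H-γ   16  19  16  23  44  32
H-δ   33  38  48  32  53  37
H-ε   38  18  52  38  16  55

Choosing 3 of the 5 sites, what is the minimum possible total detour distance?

Open {H-α, H-γ, H-ε}.
  Z-α→H-α 11, Z-β→H-ε 18, Z-γ→H-γ 16, Z-δ→H-γ 23, Z-ε→H-ε 16, Z-ζ→H-α 24  ⇒ total 108.
Compare {H-α, H-β, H-γ}: total 116.
Compare {H-α, H-γ, H-δ}: total 116.
No size-3 selection does better; minimum is 108.

108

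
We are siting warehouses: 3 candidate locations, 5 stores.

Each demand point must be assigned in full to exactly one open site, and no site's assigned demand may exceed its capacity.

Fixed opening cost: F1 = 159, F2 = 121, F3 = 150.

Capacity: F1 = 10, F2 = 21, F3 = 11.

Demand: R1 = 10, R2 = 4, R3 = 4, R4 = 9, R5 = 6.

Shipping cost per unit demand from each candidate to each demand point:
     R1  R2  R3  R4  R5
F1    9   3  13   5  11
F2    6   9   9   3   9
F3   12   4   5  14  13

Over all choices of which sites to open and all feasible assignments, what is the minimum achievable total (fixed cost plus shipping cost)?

615

Open {F1, F2, F3}; cheapest assignment that respects the capacities:
  F1 (cap 10, load 10): R2, R5 — cost 4×3 + 6×11 = 78
  F2 (cap 21, load 19): R1, R4 — cost 10×6 + 9×3 = 87
  F3 (cap 11, load 4): R3 — cost 4×5 = 20
  Shipping 185, fixed 430 → total 615.
  Any other capacity-feasible assignment to {F1, F2, F3} ships for at least 185.
Total demand is 33 and no other set of sites has combined capacity ≥ 33, so {F1, F2, F3} is the only feasible choice of open sites. Minimum: 615.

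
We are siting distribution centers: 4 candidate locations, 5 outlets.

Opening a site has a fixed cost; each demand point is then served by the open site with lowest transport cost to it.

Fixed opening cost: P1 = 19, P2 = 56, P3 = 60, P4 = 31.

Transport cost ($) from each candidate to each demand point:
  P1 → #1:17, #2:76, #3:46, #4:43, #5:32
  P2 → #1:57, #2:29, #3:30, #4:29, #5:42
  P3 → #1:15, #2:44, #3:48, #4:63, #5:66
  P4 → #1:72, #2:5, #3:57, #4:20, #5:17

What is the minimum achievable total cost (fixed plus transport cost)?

Open {P1, P4}: assign each demand point to its cheapest open site.
  #1→P1 17, #2→P4 5, #3→P1 46, #4→P4 20, #5→P4 17
  transport cost 105, fixed 50 → total 155.
Compare {P1, P2, P4}: transport cost 89 + fixed 106 = 195.
Compare {P3, P4}: transport cost 105 + fixed 91 = 196.
Compare {P4}: transport cost 171 + fixed 31 = 202.
All other subsets cost ≥ 195. Minimum total cost: 155.

155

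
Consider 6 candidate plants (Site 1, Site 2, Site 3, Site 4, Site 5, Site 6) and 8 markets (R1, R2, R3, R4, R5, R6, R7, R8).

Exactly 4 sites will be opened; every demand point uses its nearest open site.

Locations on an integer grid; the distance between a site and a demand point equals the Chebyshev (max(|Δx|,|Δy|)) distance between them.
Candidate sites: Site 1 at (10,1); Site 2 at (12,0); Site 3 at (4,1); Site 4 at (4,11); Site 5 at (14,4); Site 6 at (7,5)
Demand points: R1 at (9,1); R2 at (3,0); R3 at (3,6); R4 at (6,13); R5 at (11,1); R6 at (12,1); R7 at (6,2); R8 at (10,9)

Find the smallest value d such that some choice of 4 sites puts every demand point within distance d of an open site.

Open {Site 1, Site 3, Site 4, Site 6}.
  Farthest demand point is R3 at distance 4 (to Site 6); all others are ≤ 4.
With {Site 2, Site 3, Site 4, Site 6} the worst case is 4.
With {Site 3, Site 4, Site 5, Site 6} the worst case is 4.
No size-4 selection achieves below 4.

4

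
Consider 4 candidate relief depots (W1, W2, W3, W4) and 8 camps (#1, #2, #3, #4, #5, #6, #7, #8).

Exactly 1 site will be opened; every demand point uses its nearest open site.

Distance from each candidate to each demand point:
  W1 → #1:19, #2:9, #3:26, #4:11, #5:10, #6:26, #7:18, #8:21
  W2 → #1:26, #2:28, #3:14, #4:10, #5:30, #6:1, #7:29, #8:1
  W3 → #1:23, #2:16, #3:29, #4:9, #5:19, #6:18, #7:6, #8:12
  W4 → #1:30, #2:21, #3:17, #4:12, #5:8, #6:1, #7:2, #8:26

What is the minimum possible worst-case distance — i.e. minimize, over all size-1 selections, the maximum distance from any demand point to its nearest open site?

Open {W1}.
  Farthest demand point is #3 at distance 26 (to W1); all others are ≤ 26.
With {W3} the worst case is 29.
With {W2} the worst case is 30.
No size-1 selection achieves below 26.

26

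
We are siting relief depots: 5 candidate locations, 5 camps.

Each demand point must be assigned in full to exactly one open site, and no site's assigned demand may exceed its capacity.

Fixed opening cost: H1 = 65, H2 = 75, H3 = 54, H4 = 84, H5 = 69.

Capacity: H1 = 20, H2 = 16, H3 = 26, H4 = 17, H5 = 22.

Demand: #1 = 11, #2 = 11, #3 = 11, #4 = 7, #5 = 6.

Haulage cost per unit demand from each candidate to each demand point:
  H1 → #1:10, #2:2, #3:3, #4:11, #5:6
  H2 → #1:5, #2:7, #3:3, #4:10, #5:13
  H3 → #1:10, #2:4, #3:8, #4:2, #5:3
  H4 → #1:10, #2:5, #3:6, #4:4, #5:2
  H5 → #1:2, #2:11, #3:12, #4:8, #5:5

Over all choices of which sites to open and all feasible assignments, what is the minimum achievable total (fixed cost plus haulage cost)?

Open {H1, H3, H5}; cheapest assignment that respects the capacities:
  H1 (cap 20, load 11): #3 — cost 11×3 = 33
  H3 (cap 26, load 24): #2, #4, #5 — cost 11×4 + 7×2 + 6×3 = 76
  H5 (cap 22, load 11): #1 — cost 11×2 = 22
  Shipping 131, fixed 188 → total 319.
  Any other capacity-feasible assignment to {H1, H3, H5} ships for at least 131.
Compare {H2, H3, H5}: its best feasible assignment gives total 329.
Compare {H3, H5}: its best feasible assignment gives total 353.
Every other set of open sites that can feasibly serve all demand totals ≥ 329 even under its best assignment. Minimum: 319.

319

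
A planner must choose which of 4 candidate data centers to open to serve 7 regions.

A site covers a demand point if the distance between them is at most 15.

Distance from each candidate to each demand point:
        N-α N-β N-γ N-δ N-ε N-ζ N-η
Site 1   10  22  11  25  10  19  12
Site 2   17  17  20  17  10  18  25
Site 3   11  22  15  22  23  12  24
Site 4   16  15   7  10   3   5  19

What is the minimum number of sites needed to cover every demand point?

Coverage sets (demand points within 15 of each site):
  Site 1: {N-α, N-γ, N-ε, N-η}
  Site 2: {N-ε}
  Site 3: {N-α, N-γ, N-ζ}
  Site 4: {N-β, N-γ, N-δ, N-ε, N-ζ}
No single site covers all 7 demand points.
But {Site 1, Site 4} covers everything, so the minimum is 2.

2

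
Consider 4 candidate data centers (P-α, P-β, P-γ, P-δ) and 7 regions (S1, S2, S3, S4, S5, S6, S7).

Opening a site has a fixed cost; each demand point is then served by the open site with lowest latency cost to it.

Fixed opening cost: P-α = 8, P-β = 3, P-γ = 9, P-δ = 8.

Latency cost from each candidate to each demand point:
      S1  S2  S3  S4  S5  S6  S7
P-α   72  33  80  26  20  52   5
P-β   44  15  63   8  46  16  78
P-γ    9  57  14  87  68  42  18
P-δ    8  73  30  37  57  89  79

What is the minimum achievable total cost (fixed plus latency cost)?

Open {P-α, P-β, P-γ}: assign each demand point to its cheapest open site.
  S1→P-γ 9, S2→P-β 15, S3→P-γ 14, S4→P-β 8, S5→P-α 20, S6→P-β 16, S7→P-α 5
  latency cost 87, fixed 20 → total 107.
Compare {P-α, P-β, P-γ, P-δ}: latency cost 86 + fixed 28 = 114.
Compare {P-α, P-β, P-δ}: latency cost 102 + fixed 19 = 121.
Compare {P-β, P-γ}: latency cost 126 + fixed 12 = 138.
All other subsets cost ≥ 114. Minimum total cost: 107.

107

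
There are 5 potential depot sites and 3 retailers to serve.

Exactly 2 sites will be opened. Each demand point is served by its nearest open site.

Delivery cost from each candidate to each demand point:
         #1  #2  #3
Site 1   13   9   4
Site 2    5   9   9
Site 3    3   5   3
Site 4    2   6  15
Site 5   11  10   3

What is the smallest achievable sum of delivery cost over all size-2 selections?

10

Open {Site 3, Site 4}.
  #1→Site 4 2, #2→Site 3 5, #3→Site 3 3  ⇒ total 10.
Compare {Site 1, Site 3}: total 11.
Compare {Site 2, Site 3}: total 11.
No size-2 selection does better; minimum is 10.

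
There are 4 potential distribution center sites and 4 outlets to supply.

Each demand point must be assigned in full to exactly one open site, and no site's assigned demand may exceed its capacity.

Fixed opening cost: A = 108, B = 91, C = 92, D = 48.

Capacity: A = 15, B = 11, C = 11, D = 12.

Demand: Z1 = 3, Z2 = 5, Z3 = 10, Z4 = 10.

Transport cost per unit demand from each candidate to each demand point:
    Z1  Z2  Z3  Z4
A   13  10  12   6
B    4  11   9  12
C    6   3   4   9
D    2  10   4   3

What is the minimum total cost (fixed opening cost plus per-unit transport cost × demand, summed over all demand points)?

Open {B, C, D}; cheapest assignment that respects the capacities:
  B (cap 11, load 8): Z1, Z2 — cost 3×4 + 5×11 = 67
  C (cap 11, load 10): Z3 — cost 10×4 = 40
  D (cap 12, load 10): Z4 — cost 10×3 = 30
  Shipping 137, fixed 231 → total 368.
  Any other capacity-feasible assignment to {B, C, D} ships for at least 137.
Compare {A, C, D}: its best feasible assignment gives total 381.
Compare {A, B, D}: its best feasible assignment gives total 409.
Every other set of open sites that can feasibly serve all demand totals ≥ 381 even under its best assignment. Minimum: 368.

368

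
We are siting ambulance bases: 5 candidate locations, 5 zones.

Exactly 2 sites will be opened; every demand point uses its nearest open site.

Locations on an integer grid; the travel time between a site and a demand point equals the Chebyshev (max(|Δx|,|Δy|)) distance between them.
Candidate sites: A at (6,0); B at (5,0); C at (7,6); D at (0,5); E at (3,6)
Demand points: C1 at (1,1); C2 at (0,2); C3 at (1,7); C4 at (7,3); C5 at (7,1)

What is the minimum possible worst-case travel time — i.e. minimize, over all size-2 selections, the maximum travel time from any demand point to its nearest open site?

Open {A, D}.
  Farthest demand point is C1 at travel time 4 (to D); all others are ≤ 4.
With {B, D} the worst case is 4.
With {B, E} the worst case is 4.
No size-2 selection achieves below 4.

4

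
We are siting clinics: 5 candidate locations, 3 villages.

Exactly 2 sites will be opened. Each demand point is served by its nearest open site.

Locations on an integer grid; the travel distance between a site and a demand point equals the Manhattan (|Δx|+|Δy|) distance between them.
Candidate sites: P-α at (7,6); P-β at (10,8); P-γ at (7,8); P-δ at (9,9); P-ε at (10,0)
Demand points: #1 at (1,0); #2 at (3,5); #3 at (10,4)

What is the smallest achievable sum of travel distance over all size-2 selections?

Open {P-α, P-ε}.
  #1→P-ε 9, #2→P-α 5, #3→P-ε 4  ⇒ total 18.
Compare {P-γ, P-ε}: total 20.
Compare {P-α, P-β}: total 21.
No size-2 selection does better; minimum is 18.

18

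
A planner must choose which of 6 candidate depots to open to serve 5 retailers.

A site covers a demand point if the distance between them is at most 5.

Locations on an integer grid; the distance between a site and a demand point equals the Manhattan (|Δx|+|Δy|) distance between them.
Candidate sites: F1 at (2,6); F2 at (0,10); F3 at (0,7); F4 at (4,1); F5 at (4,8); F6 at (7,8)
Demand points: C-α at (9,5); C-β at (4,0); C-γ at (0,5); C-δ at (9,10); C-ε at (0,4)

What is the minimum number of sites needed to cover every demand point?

Coverage sets (demand points within 5 of each site):
  F1: {C-γ, C-ε}
  F2: {C-γ}
  F3: {C-γ, C-ε}
  F4: {C-β}
  F5: {}
  F6: {C-α, C-δ}
No 2 sites suffice: every size-2 union leaves at least one demand point uncovered.
But {F1, F4, F6} covers everything, so the minimum is 3.

3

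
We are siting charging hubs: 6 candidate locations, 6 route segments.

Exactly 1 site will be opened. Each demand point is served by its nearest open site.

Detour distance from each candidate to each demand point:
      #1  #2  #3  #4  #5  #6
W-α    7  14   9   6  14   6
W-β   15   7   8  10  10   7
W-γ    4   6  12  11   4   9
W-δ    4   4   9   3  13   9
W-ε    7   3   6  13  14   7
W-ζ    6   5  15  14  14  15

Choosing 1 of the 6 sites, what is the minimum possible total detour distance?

Open {W-δ}.
  #1→W-δ 4, #2→W-δ 4, #3→W-δ 9, #4→W-δ 3, #5→W-δ 13, #6→W-δ 9  ⇒ total 42.
Compare {W-γ}: total 46.
Compare {W-ε}: total 50.
No size-1 selection does better; minimum is 42.

42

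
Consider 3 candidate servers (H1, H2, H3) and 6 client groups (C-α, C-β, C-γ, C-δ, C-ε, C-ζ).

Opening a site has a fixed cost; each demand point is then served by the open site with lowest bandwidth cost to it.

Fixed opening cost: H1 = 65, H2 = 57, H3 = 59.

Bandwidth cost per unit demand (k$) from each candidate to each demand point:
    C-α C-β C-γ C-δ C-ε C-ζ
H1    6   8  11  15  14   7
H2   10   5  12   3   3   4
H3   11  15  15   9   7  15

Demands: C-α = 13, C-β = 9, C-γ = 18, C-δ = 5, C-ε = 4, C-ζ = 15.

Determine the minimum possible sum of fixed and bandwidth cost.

Open {H1, H2}: assign each demand point to its cheapest open site.
  C-α→H1 13×6=78, C-β→H2 9×5=45, C-γ→H1 18×11=198, C-δ→H2 5×3=15, C-ε→H2 4×3=12, C-ζ→H2 15×4=60
  bandwidth cost 408, fixed 122 → total 530.
Compare {H2}: bandwidth cost 478 + fixed 57 = 535.
Compare {H1, H2, H3}: bandwidth cost 408 + fixed 181 = 589.
Compare {H2, H3}: bandwidth cost 478 + fixed 116 = 594.
All other subsets cost ≥ 535. Minimum total cost: 530.

530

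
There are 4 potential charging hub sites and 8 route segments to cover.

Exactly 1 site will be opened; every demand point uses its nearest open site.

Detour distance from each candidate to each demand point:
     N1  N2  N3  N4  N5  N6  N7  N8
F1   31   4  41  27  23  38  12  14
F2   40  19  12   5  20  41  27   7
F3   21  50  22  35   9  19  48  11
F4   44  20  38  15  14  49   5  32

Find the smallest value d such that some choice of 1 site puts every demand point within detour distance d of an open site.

41

Open {F1}.
  Farthest demand point is N3 at detour distance 41 (to F1); all others are ≤ 41.
With {F2} the worst case is 41.
With {F4} the worst case is 49.
No size-1 selection achieves below 41.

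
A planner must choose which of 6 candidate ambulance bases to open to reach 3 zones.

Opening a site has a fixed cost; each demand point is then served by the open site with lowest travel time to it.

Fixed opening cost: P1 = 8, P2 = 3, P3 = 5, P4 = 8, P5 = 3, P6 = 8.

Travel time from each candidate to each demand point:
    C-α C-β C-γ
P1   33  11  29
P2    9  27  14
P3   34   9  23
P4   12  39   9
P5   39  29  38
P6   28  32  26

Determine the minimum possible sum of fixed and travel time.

Open {P2, P3}: assign each demand point to its cheapest open site.
  C-α→P2 9, C-β→P3 9, C-γ→P2 14
  travel time 32, fixed 8 → total 40.
Compare {P3, P4}: travel time 30 + fixed 13 = 43.
Compare {P2, P3, P4}: travel time 27 + fixed 16 = 43.
Compare {P2, P3, P5}: travel time 32 + fixed 11 = 43.
All other subsets cost ≥ 43. Minimum total cost: 40.

40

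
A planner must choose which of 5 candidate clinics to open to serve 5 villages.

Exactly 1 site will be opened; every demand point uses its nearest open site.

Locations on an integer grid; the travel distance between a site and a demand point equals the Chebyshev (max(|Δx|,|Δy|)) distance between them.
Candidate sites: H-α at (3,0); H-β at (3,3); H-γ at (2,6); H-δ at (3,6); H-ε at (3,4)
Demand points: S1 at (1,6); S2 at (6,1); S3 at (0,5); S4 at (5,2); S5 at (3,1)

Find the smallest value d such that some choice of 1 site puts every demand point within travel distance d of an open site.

Open {H-β}.
  Farthest demand point is S1 at travel distance 3 (to H-β); all others are ≤ 3.
With {H-ε} the worst case is 3.
With {H-γ} the worst case is 5.
No size-1 selection achieves below 3.

3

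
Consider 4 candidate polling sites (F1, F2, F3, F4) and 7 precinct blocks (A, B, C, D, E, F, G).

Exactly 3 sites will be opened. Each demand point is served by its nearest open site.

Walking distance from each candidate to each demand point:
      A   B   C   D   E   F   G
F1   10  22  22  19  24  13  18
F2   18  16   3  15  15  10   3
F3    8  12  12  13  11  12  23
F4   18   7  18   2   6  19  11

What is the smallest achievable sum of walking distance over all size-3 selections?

Open {F2, F3, F4}.
  A→F3 8, B→F4 7, C→F2 3, D→F4 2, E→F4 6, F→F2 10, G→F2 3  ⇒ total 39.
Compare {F1, F2, F4}: total 41.
Compare {F1, F3, F4}: total 58.
No size-3 selection does better; minimum is 39.

39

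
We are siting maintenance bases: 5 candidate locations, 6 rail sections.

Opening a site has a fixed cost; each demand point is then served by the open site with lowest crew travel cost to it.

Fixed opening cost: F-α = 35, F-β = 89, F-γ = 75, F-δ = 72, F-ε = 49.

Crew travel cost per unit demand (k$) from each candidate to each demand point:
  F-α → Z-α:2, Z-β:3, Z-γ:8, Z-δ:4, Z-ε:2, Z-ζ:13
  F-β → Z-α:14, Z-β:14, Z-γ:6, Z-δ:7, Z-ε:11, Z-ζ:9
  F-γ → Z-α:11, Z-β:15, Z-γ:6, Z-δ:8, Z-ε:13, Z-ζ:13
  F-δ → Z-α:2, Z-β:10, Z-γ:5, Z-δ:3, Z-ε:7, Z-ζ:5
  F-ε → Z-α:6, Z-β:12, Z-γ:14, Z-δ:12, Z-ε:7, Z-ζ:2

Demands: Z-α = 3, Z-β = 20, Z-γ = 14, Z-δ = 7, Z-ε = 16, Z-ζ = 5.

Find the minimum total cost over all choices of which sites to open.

Open {F-α, F-δ}: assign each demand point to its cheapest open site.
  Z-α→F-α 3×2=6, Z-β→F-α 20×3=60, Z-γ→F-δ 14×5=70, Z-δ→F-δ 7×3=21, Z-ε→F-α 16×2=32, Z-ζ→F-δ 5×5=25
  crew travel cost 214, fixed 107 → total 321.
Compare {F-α, F-ε}: crew travel cost 248 + fixed 84 = 332.
Compare {F-α}: crew travel cost 303 + fixed 35 = 338.
Compare {F-α, F-δ, F-ε}: crew travel cost 199 + fixed 156 = 355.
All other subsets cost ≥ 332. Minimum total cost: 321.

321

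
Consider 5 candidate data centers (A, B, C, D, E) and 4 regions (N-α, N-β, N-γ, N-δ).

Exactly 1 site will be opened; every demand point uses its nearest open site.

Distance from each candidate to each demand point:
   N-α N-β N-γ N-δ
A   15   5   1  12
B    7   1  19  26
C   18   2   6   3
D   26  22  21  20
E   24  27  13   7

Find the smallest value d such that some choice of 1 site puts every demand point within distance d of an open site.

15

Open {A}.
  Farthest demand point is N-α at distance 15 (to A); all others are ≤ 15.
With {C} the worst case is 18.
With {B} the worst case is 26.
No size-1 selection achieves below 15.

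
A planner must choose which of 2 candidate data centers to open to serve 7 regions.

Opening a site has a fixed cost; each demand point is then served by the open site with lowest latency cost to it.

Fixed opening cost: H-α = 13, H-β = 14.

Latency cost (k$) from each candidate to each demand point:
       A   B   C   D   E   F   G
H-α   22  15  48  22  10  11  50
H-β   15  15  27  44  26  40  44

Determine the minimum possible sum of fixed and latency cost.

171

Open {H-α, H-β}: assign each demand point to its cheapest open site.
  A→H-β 15, B→H-α 15, C→H-β 27, D→H-α 22, E→H-α 10, F→H-α 11, G→H-β 44
  latency cost 144, fixed 27 → total 171.
Compare {H-α}: latency cost 178 + fixed 13 = 191.
Compare {H-β}: latency cost 211 + fixed 14 = 225.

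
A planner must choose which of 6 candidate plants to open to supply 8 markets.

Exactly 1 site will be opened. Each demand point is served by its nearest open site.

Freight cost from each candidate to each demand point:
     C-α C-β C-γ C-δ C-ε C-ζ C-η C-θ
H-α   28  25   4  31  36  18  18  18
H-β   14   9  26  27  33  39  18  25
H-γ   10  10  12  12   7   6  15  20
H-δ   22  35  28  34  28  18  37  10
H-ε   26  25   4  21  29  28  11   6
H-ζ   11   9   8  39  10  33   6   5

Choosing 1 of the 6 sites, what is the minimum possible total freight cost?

Open {H-γ}.
  C-α→H-γ 10, C-β→H-γ 10, C-γ→H-γ 12, C-δ→H-γ 12, C-ε→H-γ 7, C-ζ→H-γ 6, C-η→H-γ 15, C-θ→H-γ 20  ⇒ total 92.
Compare {H-ζ}: total 121.
Compare {H-ε}: total 150.
No size-1 selection does better; minimum is 92.

92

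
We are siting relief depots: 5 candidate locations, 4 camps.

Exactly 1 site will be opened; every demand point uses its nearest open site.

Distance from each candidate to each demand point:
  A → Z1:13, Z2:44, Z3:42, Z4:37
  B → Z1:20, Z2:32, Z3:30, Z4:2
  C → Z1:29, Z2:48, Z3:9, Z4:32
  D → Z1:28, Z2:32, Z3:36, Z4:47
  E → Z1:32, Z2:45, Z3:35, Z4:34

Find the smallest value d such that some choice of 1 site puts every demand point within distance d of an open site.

32

Open {B}.
  Farthest demand point is Z2 at distance 32 (to B); all others are ≤ 32.
With {A} the worst case is 44.
With {E} the worst case is 45.
No size-1 selection achieves below 32.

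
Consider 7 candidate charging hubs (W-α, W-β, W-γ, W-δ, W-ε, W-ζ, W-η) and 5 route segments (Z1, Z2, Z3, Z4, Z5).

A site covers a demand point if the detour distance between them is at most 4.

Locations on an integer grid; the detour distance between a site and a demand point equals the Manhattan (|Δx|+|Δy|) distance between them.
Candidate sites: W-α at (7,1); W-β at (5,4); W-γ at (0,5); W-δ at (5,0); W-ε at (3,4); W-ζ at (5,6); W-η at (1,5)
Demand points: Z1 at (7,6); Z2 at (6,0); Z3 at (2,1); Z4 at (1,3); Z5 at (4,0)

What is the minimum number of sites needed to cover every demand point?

3

Coverage sets (demand points within 4 of each site):
  W-α: {Z2, Z5}
  W-β: {Z1}
  W-γ: {Z4}
  W-δ: {Z2, Z3, Z5}
  W-ε: {Z3, Z4}
  W-ζ: {Z1}
  W-η: {Z4}
No 2 sites suffice: every size-2 union leaves at least one demand point uncovered.
But {W-α, W-β, W-ε} covers everything, so the minimum is 3.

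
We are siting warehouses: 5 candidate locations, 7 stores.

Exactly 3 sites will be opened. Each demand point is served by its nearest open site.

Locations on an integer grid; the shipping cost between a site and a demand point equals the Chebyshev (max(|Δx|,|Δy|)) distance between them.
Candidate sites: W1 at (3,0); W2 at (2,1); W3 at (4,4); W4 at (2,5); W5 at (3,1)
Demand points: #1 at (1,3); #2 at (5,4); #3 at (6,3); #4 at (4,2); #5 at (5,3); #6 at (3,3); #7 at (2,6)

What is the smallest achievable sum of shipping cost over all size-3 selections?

Open {W3, W4, W5}.
  #1→W4 2, #2→W3 1, #3→W3 2, #4→W5 1, #5→W3 1, #6→W3 1, #7→W4 1  ⇒ total 9.
Compare {W1, W3, W4}: total 10.
Compare {W1, W3, W5}: total 10.
No size-3 selection does better; minimum is 9.

9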